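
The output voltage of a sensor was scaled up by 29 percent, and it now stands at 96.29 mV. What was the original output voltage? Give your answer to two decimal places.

74.64 mV

The overall multiplier applied was 1.29.
So the original output voltage was 96.29 ÷ 1.29 ≈ 74.64 mV.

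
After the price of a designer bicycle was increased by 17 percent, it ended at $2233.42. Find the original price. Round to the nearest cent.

$1908.91

The overall multiplier applied was 1.17.
So the original price was $2233.42 ÷ 1.17 ≈ $1908.91.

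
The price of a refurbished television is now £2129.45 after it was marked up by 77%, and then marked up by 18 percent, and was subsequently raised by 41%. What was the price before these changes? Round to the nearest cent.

£723.09

The overall multiplier applied was 1.77 × 1.18 × 1.41 = 2.944926.
So the original price was £2129.45 ÷ 2.944926 ≈ £723.09.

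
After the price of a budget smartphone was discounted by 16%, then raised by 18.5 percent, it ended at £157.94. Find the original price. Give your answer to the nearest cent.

The overall multiplier applied was 0.84 × 1.185 = 0.9954.
So the original price was £157.94 ÷ 0.9954 ≈ £158.67.

£158.67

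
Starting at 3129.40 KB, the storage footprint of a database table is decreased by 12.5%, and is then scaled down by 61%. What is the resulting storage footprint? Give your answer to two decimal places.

1067.91 KB

Apply the 12.5% decrease: 3129.40 × 0.875 = 2738.225.
After the 61% decrease: 2738.225 × 0.39 = 1067.90775 ≈ 1067.91.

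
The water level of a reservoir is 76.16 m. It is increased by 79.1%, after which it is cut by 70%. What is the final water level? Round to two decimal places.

79.1% increase: 76.16 × 1.791 = 136.40256.
Apply the 70% decrease: 136.40256 × 0.3 = 40.920768 ≈ 40.92.

40.92 m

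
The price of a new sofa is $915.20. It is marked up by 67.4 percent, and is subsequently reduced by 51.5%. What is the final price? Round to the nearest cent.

After the 67.4% increase: $915.20 × 1.674 = $1532.0448.
After the 51.5% decrease: $1532.0448 × 0.485 = $743.041728 ≈ $743.04.

$743.04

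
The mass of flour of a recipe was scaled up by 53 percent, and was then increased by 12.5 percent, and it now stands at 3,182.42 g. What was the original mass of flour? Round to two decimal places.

1,848.90 g

Undoing the 12.5% increase: 3,182.42 ÷ 1.125 ≈ 2828.817778.
Undoing the 53% increase: 2828.817778 ÷ 1.53 ≈ 1,848.90 g.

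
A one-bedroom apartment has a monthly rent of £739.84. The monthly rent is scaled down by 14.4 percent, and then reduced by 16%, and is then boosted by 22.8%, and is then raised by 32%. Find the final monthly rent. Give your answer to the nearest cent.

Each change multiplies by a factor: 0.856 × 0.84 × 1.228 × 1.32 = 1.1655350784.
£739.84 × 1.1655350784 = £862.309472403456 ≈ £862.31.

£862.31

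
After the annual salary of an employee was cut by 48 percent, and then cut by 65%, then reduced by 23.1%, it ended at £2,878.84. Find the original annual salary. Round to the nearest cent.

Undoing the 23.1% decrease: £2,878.84 ÷ 0.769 ≈ £3743.615085.
Undoing the 65% decrease: £3743.615085 ÷ 0.35 = £10696.0431.
Undoing the 48% decrease: £10696.0431 ÷ 0.52 ≈ £20,569.31.

£20,569.31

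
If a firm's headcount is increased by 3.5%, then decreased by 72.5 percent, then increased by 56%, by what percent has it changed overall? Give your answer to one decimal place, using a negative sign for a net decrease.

-55.6%

The combined multiplier is 1.035 × 0.275 × 1.56 = 0.444015.
That corresponds to a decrease of 55.6%.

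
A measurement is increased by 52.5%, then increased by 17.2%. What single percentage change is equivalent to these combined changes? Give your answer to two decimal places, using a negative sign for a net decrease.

78.73%

The combined multiplier is 1.525 × 1.172 = 1.7873.
That corresponds to an increase of 78.73%.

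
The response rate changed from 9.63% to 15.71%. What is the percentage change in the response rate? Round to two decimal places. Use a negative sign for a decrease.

The change is 15.71 − 9.63 = 6.08 percentage points.
Relative to the original 9.63%, that is 6.08 ÷ 9.63 ≈ 63.14%.

63.14%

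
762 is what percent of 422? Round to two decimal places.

762 ÷ 422 ≈ 180.57%.

180.57%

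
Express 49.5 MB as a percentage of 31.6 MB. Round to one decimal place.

156.6%

49.5 MB ÷ 31.6 MB ≈ 156.6%.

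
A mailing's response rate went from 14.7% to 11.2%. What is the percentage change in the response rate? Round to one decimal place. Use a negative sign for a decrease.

The change is 11.2 − 14.7 = -3.5 percentage points.
Relative to the original 14.7%, that is -3.5 ÷ 14.7 ≈ -23.8%.

-23.8%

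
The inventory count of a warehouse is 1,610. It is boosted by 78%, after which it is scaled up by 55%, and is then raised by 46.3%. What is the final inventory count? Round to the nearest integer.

6,499

Each change multiplies by a factor: 1.78 × 1.55 × 1.463 = 4.036417.
1,610 × 4.036417 = 6498.63137 ≈ 6,499.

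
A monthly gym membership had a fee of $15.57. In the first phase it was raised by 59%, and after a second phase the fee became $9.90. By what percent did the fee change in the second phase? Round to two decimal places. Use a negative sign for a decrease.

-60.01%

After the first phase: $15.57 × 1.59 = $24.7563.
Second-phase multiplier: $9.90 ÷ $24.7563 ≈ 0.399898.
That is a change of -60.01%.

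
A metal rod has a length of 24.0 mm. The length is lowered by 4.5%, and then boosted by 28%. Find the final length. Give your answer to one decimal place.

Each change multiplies by a factor: 0.955 × 1.28 = 1.2224.
24.0 × 1.2224 = 29.3376 ≈ 29.3.

29.3 mm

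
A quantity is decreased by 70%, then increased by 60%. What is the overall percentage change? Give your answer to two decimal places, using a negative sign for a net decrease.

-52.00%

The combined multiplier is 0.3 × 1.6 = 0.48.
That corresponds to a decrease of 52.00%.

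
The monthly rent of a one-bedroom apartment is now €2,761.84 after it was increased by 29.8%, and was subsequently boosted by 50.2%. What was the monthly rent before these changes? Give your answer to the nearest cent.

Undoing the 50.2% increase: €2,761.84 ÷ 1.502 ≈ €1838.774967.
Undoing the 29.8% increase: €1838.774967 ÷ 1.298 ≈ €1,416.62.

€1,416.62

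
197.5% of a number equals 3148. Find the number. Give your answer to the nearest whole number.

1594

3148 ÷ 1.975 ≈ 1594.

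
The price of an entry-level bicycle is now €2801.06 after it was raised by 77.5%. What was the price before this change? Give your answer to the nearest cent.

The overall multiplier applied was 1.775.
So the original price was €2801.06 ÷ 1.775 ≈ €1578.06.

€1578.06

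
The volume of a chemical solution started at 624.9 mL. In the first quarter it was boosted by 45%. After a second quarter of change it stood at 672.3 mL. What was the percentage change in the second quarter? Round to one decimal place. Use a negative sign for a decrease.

-25.8%

After the first quarter: 624.9 × 1.45 = 906.105.
Second-quarter multiplier: 672.3 ÷ 906.105 ≈ 0.74197.
That is a change of -25.8%.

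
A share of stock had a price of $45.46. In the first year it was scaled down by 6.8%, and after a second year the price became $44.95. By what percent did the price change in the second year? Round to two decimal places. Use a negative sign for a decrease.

After the first year: $45.46 × 0.932 = $42.36872.
Second-year multiplier: $44.95 ÷ $42.36872 ≈ 1.060924.
That is a change of 6.09%.

6.09%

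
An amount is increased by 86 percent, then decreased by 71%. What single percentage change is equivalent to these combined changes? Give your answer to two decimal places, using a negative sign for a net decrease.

-46.06%

An 86% increase multiplies by 1.86.
Then a 71% decrease: 1.86 × 0.29 = 0.5394.
Overall factor 0.5394, i.e. -46.06%.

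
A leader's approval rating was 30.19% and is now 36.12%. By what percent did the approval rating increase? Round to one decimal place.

19.6%

The change is 36.12 − 30.19 = 5.93 percentage points.
Relative to the original 30.19%, that is 5.93 ÷ 30.19 ≈ 19.6%.
So the approval rating rose by 19.6%.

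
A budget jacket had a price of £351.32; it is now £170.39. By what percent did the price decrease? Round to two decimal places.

51.50%

Change: £170.39 − £351.32 = -£180.93.
Relative to the original: -£180.93 ÷ £351.32 ≈ -51.50%.
So the price decreased by 51.50%.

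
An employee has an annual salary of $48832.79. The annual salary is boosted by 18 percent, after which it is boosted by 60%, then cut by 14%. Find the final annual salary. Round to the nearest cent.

$79288.82

Each change multiplies by a factor: 1.18 × 1.6 × 0.86 = 1.62368.
$48832.79 × 1.62368 = $79288.8244672 ≈ $79288.82.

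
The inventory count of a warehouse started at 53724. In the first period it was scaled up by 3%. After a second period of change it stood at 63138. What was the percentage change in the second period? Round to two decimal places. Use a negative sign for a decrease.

14.10%

After the first period: 53724 × 1.03 = 55335.72.
Second-period multiplier: 63138 ÷ 55335.72 ≈ 1.140999.
That is a change of 14.10%.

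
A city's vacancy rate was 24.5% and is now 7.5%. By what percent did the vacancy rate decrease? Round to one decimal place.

The change is 7.5 − 24.5 = -17.0 percentage points.
Relative to the original 24.5%, that is -17.0 ÷ 24.5 ≈ -69.4%.
So the vacancy rate fell by 69.4%.

69.4%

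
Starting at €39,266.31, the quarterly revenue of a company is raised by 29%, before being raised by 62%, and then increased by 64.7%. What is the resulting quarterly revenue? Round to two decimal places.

€135,150.74

29% increase: €39,266.31 × 1.29 = €50653.5399.
62% increase: €50653.5399 × 1.62 = €82058.734638.
Apply the 64.7% increase: €82058.734638 × 1.647 = €135150.735948786 ≈ €135,150.74.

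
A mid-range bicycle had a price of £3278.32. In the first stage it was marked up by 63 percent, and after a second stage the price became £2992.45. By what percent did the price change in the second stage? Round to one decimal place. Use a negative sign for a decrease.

After the first stage: £3278.32 × 1.63 = £5343.6616.
Second-stage multiplier: £2992.45 ÷ £5343.6616 ≈ 0.56.
That is a change of -44.0%.

-44.0%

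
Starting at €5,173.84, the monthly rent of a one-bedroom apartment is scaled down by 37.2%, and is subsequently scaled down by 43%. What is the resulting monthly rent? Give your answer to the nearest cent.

Apply the 37.2% decrease: €5,173.84 × 0.628 = €3249.17152.
Apply the 43% decrease: €3249.17152 × 0.57 = €1852.0277664 ≈ €1,852.03.

€1,852.03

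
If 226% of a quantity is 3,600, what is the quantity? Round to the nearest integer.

3,600 ÷ 2.26 ≈ 1,593.

1,593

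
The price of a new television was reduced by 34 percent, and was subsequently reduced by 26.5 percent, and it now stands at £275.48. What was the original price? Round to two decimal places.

Undoing the 26.5% decrease: £275.48 ÷ 0.735 ≈ £374.802721.
Undoing the 34% decrease: £374.802721 ÷ 0.66 ≈ £567.88.

£567.88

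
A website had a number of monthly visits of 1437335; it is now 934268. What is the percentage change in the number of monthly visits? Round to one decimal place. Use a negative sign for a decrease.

-35.0%

Change: 934268 − 1437335 = -503067.
Relative to the original: -503067 ÷ 1437335 ≈ -35.0%.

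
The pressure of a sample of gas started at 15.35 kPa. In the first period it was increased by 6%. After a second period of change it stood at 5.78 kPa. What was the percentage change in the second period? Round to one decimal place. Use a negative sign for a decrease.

-64.5%

After the first period: 15.35 × 1.06 = 16.271.
Second-period multiplier: 5.78 ÷ 16.271 ≈ 0.35523.
That is a change of -64.5%.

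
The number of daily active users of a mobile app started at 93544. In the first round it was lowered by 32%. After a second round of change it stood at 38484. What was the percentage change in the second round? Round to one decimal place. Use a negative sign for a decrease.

After the first round: 93544 × 0.68 = 63609.92.
Second-round multiplier: 38484 ÷ 63609.92 ≈ 0.605.
That is a change of -39.5%.

-39.5%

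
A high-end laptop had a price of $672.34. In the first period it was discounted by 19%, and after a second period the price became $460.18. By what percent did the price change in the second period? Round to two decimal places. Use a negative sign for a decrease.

-15.50%

After the first period: $672.34 × 0.81 = $544.5954.
Second-period multiplier: $460.18 ÷ $544.5954 ≈ 0.844994.
That is a change of -15.50%.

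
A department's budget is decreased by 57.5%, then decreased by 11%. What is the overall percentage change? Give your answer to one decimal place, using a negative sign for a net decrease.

The combined multiplier is 0.425 × 0.89 = 0.37825.
That corresponds to a decrease of 62.2%.

-62.2%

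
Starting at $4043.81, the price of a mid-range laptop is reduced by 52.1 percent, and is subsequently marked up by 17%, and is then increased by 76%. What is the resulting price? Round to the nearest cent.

52.1% decrease: $4043.81 × 0.479 = $1936.98499.
Apply the 17% increase: $1936.98499 × 1.17 = $2266.2724383.
Apply the 76% increase: $2266.2724383 × 1.76 = $3988.639491408 ≈ $3988.64.

$3988.64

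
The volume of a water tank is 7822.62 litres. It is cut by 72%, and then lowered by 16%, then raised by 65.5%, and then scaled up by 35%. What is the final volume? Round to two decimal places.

After the 72% decrease: 7822.62 × 0.28 = 2190.3336.
16% decrease: 2190.3336 × 0.84 = 1839.880224.
65.5% increase: 1839.880224 × 1.655 = 3045.00177072.
After the 35% increase: 3045.00177072 × 1.35 = 4110.752390472 ≈ 4110.75.

4110.75 litres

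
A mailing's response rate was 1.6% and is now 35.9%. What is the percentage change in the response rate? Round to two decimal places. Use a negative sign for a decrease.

2143.75%

The change is 35.9 − 1.6 = 34.3 percentage points.
Relative to the original 1.6%, that is 34.3 ÷ 1.6 = 2143.75%.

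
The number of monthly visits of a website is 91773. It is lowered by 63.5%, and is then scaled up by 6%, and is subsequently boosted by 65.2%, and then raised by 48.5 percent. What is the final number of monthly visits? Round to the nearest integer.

63.5% decrease: 91773 × 0.365 = 33497.145.
Apply the 6% increase: 33497.145 × 1.06 = 35506.9737.
After the 65.2% increase: 35506.9737 × 1.652 = 58657.5205524.
After the 48.5% increase: 58657.5205524 × 1.485 = 87106.418020314 ≈ 87106.

87106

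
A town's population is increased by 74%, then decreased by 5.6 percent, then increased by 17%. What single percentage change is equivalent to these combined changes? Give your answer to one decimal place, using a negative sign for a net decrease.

A 74% increase multiplies by 1.74.
Then a 5.6% decrease: 1.74 × 0.944 = 1.64256.
Then a 17% increase: 1.64256 × 1.17 = 1.9217952.
Overall factor 1.9217952, i.e. 92.2%.

92.2%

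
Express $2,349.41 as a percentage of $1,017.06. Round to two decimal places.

231.00%

$2,349.41 ÷ $1,017.06 ≈ 231.00%.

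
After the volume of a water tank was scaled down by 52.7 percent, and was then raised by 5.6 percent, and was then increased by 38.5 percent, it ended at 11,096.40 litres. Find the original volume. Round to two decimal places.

Undoing the 38.5% increase: 11,096.40 ÷ 1.385 ≈ 8011.841155.
Undoing the 5.6% increase: 8011.841155 ÷ 1.056 ≈ 7586.970791.
Undoing the 52.7% decrease: 7586.970791 ÷ 0.473 ≈ 16,040.11 litres.

16,040.11 litres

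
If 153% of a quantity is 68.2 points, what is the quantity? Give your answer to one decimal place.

68.2 points ÷ 1.53 ≈ 44.6 points.

44.6 points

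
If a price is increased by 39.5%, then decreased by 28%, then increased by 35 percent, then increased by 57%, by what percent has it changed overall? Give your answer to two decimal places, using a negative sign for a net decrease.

The combined multiplier is 1.395 × 0.72 × 1.35 × 1.57 = 2.1288258.
That corresponds to an increase of 112.88%.

112.88%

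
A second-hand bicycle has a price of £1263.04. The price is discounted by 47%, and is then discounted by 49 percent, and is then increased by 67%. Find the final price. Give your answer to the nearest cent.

£570.14

Each change multiplies by a factor: 0.53 × 0.51 × 1.67 = 0.451401.
£1263.04 × 0.451401 = £570.13751904 ≈ £570.14.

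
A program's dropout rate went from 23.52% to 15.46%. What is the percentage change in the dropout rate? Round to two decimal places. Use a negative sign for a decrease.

-34.27%

The change is 15.46 − 23.52 = -8.06 percentage points.
Relative to the original 23.52%, that is -8.06 ÷ 23.52 ≈ -34.27%.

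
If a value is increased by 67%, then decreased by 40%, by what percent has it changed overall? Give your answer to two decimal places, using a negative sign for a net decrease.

The combined multiplier is 1.67 × 0.6 = 1.002.
That corresponds to an increase of 0.20%.

0.20%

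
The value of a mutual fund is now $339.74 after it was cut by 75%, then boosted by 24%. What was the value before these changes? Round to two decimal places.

The overall multiplier applied was 0.25 × 1.24 = 0.31.
So the original value was $339.74 ÷ 0.31 ≈ $1095.94.

$1095.94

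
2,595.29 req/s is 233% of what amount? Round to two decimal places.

1,113.86 req/s

2,595.29 req/s ÷ 2.33 ≈ 1,113.86 req/s.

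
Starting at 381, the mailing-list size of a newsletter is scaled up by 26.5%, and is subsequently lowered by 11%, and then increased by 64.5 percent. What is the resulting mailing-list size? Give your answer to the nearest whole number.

Each change multiplies by a factor: 1.265 × 0.89 × 1.645 = 1.85202325.
381 × 1.85202325 = 705.62085825 ≈ 706.

706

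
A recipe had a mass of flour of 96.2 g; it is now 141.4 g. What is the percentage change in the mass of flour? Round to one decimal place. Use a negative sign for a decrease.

47.0%

Change: 141.4 − 96.2 = 45.2.
Relative to the original: 45.2 ÷ 96.2 ≈ 47.0%.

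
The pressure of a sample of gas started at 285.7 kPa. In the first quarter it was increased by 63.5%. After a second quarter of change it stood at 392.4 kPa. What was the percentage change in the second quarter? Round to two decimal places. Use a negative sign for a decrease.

After the first quarter: 285.7 × 1.635 = 467.1195.
Second-quarter multiplier: 392.4 ÷ 467.1195 ≈ 0.840042.
That is a change of -16.00%.

-16.00%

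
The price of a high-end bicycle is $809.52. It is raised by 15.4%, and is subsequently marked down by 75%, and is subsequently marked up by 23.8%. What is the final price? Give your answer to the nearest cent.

$289.13

Each change multiplies by a factor: 1.154 × 0.25 × 1.238 = 0.357163.
$809.52 × 0.357163 = $289.13059176 ≈ $289.13.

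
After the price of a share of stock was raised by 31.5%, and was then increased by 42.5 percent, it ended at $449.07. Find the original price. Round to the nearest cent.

The overall multiplier applied was 1.315 × 1.425 = 1.873875.
So the original price was $449.07 ÷ 1.873875 ≈ $239.65.

$239.65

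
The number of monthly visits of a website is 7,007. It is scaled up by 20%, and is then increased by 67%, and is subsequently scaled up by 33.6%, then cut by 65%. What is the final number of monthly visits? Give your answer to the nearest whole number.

6,566

Each change multiplies by a factor: 1.2 × 1.67 × 1.336 × 0.35 = 0.9370704.
7,007 × 0.9370704 = 6566.0522928 ≈ 6,566.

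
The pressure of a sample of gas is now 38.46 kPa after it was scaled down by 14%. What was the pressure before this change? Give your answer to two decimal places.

44.72 kPa

The overall multiplier applied was 0.86.
So the original pressure was 38.46 ÷ 0.86 ≈ 44.72 kPa.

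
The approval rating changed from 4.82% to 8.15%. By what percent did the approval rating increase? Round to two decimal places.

69.09%

The change is 8.15 − 4.82 = 3.33 percentage points.
Relative to the original 4.82%, that is 3.33 ÷ 4.82 ≈ 69.09%.
So the approval rating rose by 69.09%.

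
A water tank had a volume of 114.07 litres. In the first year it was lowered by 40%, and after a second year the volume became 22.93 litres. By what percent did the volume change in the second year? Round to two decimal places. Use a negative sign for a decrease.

-66.50%

After the first year: 114.07 × 0.6 = 68.442.
Second-year multiplier: 22.93 ÷ 68.442 ≈ 0.335028.
That is a change of -66.50%.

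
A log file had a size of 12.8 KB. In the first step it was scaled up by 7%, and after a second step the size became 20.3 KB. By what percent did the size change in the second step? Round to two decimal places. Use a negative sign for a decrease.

After the first step: 12.8 × 1.07 = 13.696.
Second-step multiplier: 20.3 ÷ 13.696 ≈ 1.482185.
That is a change of 48.22%.

48.22%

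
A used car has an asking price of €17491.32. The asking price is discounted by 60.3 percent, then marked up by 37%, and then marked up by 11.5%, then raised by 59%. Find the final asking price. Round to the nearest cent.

Each change multiplies by a factor: 0.397 × 1.37 × 1.115 × 1.59 = 0.9642353865.
€17491.32 × 0.9642353865 = €16865.74970059518 ≈ €16865.75.

€16865.75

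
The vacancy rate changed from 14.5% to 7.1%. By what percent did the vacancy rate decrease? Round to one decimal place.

The change is 7.1 − 14.5 = -7.4 percentage points.
Relative to the original 14.5%, that is -7.4 ÷ 14.5 ≈ -51.0%.
So the vacancy rate fell by 51.0%.

51.0%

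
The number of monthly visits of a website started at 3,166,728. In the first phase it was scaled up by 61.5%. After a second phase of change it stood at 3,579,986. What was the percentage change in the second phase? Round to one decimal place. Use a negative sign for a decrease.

After the first phase: 3,166,728 × 1.615 = 5114265.72.
Second-phase multiplier: 3,579,986 ÷ 5114265.72 ≈ 0.7.
That is a change of -30.0%.

-30.0%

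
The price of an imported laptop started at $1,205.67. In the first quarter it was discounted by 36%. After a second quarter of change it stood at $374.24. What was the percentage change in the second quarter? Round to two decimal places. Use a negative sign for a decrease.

-51.50%

After the first quarter: $1,205.67 × 0.64 = $771.6288.
Second-quarter multiplier: $374.24 ÷ $771.6288 ≈ 0.485.
That is a change of -51.50%.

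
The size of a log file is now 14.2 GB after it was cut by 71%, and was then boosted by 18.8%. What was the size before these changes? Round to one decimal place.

Undoing the 18.8% increase: 14.2 ÷ 1.188 ≈ 11.952862.
Undoing the 71% decrease: 11.952862 ÷ 0.29 ≈ 41.2 GB.

41.2 GB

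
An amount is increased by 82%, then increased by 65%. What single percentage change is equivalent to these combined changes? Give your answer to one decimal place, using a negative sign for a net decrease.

An 82% increase multiplies by 1.82.
Then a 65% increase: 1.82 × 1.65 = 3.003.
Overall factor 3.003, i.e. 200.3%.

200.3%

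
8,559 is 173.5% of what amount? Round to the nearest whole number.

8,559 ÷ 1.735 ≈ 4,933.

4,933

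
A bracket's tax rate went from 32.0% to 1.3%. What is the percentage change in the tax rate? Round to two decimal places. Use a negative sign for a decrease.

-95.94%

The change is 1.3 − 32.0 = -30.7 percentage points.
Relative to the original 32.0%, that is -30.7 ÷ 32.0 ≈ -95.94%.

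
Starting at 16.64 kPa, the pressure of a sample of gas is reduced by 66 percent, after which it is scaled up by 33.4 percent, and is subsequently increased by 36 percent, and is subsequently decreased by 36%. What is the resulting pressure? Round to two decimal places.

6.57 kPa

66% decrease: 16.64 × 0.34 = 5.6576.
33.4% increase: 5.6576 × 1.334 = 7.5472384.
Apply the 36% increase: 7.5472384 × 1.36 = 10.264244224.
36% decrease: 10.264244224 × 0.64 = 6.56911630336 ≈ 6.57.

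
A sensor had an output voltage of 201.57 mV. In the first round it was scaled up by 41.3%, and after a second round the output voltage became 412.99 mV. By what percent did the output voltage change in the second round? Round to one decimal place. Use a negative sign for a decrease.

After the first round: 201.57 × 1.413 = 284.81841.
Second-round multiplier: 412.99 ÷ 284.81841 ≈ 1.45001.
That is a change of 45.0%.

45.0%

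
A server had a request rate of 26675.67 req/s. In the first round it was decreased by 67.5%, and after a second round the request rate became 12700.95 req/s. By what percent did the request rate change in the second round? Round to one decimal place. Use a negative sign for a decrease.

After the first round: 26675.67 × 0.325 = 8669.59275.
Second-round multiplier: 12700.95 ÷ 8669.59275 ≈ 1.465.
That is a change of 46.5%.

46.5%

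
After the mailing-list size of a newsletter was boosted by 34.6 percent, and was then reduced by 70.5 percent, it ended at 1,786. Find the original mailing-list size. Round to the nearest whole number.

The overall multiplier applied was 1.346 × 0.295 = 0.39707.
So the original mailing-list size was 1,786 ÷ 0.39707 ≈ 4,498.

4,498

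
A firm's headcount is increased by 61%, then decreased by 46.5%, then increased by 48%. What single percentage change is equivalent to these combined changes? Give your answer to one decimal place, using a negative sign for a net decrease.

A 61% increase multiplies by 1.61.
Then a 46.5% decrease: 1.61 × 0.535 = 0.86135.
Then a 48% increase: 0.86135 × 1.48 = 1.274798.
Overall factor 1.274798, i.e. 27.5%.

27.5%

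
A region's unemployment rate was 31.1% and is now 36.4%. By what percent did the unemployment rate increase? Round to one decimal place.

17.0%

The change is 36.4 − 31.1 = 5.3 percentage points.
Relative to the original 31.1%, that is 5.3 ÷ 31.1 ≈ 17.0%.
So the unemployment rate rose by 17.0%.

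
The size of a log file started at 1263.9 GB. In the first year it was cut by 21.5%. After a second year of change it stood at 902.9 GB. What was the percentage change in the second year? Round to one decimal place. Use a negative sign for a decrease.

-9.0%

After the first year: 1263.9 × 0.785 = 992.1615.
Second-year multiplier: 902.9 ÷ 992.1615 ≈ 0.91003.
That is a change of -9.0%.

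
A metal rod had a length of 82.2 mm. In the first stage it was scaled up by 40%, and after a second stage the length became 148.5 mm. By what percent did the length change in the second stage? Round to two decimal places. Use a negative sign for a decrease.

29.04%

After the first stage: 82.2 × 1.4 = 115.08.
Second-stage multiplier: 148.5 ÷ 115.08 ≈ 1.290407.
That is a change of 29.04%.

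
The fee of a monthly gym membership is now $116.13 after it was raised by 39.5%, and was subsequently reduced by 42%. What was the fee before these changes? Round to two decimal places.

$143.53

Undoing the 42% decrease: $116.13 ÷ 0.58 ≈ $200.224138.
Undoing the 39.5% increase: $200.224138 ÷ 1.395 ≈ $143.53.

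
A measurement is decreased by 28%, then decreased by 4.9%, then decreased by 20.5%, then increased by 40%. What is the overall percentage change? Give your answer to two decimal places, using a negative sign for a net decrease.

The combined multiplier is 0.72 × 0.951 × 0.795 × 1.4 = 0.76209336.
That corresponds to a decrease of 23.79%.

-23.79%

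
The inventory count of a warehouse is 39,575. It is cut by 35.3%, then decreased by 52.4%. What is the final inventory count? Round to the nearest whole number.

12,188

35.3% decrease: 39,575 × 0.647 = 25605.025.
52.4% decrease: 25605.025 × 0.476 = 12187.9919 ≈ 12,188.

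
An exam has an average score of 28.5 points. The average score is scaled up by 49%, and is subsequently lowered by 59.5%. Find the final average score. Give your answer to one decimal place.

17.2 points

Each change multiplies by a factor: 1.49 × 0.405 = 0.60345.
28.5 × 0.60345 = 17.198325 ≈ 17.2.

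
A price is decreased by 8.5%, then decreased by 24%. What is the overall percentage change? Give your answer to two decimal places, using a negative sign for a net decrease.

An 8.5% decrease multiplies by 0.915.
Then a 24% decrease: 0.915 × 0.76 = 0.6954.
Overall factor 0.6954, i.e. -30.46%.

-30.46%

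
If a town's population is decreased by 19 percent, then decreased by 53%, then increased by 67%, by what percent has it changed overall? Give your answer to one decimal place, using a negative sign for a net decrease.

A 19% decrease multiplies by 0.81.
Then a 53% decrease: 0.81 × 0.47 = 0.3807.
Then a 67% increase: 0.3807 × 1.67 = 0.635769.
Overall factor 0.635769, i.e. -36.4%.

-36.4%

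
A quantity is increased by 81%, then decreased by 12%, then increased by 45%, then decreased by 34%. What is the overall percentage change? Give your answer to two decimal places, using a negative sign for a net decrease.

52.43%

An 81% increase multiplies by 1.81.
Then a 12% decrease: 1.81 × 0.88 = 1.5928.
Then a 45% increase: 1.5928 × 1.45 = 2.30956.
Then a 34% decrease: 2.30956 × 0.66 = 1.5243096.
Overall factor 1.5243096, i.e. 52.43%.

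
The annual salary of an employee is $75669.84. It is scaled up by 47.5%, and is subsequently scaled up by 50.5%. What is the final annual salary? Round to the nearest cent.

$167977.59

Each change multiplies by a factor: 1.475 × 1.505 = 2.219875.
$75669.84 × 2.219875 = $167977.58607 ≈ $167977.59.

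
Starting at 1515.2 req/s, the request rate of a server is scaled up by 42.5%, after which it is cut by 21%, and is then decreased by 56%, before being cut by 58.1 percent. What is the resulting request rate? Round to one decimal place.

Each change multiplies by a factor: 1.425 × 0.79 × 0.44 × 0.419 = 0.20754327.
1515.2 × 0.20754327 = 314.469562704 ≈ 314.5.

314.5 req/s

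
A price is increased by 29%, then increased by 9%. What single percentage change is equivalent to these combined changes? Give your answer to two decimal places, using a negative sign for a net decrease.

The combined multiplier is 1.29 × 1.09 = 1.4061.
That corresponds to an increase of 40.61%.

40.61%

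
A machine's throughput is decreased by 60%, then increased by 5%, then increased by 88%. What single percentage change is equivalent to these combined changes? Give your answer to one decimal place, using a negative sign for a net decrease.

A 60% decrease multiplies by 0.4.
Then a 5% increase: 0.4 × 1.05 = 0.42.
Then an 88% increase: 0.42 × 1.88 = 0.7896.
Overall factor 0.7896, i.e. -21.0%.

-21.0%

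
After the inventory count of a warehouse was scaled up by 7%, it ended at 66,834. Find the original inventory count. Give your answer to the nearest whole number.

62,462

The overall multiplier applied was 1.07.
So the original inventory count was 66,834 ÷ 1.07 ≈ 62,462.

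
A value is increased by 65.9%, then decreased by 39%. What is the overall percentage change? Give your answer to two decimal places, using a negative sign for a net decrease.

A 65.9% increase multiplies by 1.659.
Then a 39% decrease: 1.659 × 0.61 = 1.01199.
Overall factor 1.01199, i.e. 1.20%.

1.20%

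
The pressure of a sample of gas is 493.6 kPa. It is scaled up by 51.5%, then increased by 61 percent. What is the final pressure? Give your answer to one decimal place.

Each change multiplies by a factor: 1.515 × 1.61 = 2.43915.
493.6 × 2.43915 = 1203.96444 ≈ 1204.0.

1204.0 kPa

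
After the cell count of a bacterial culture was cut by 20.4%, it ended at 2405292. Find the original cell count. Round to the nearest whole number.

The overall multiplier applied was 0.796.
So the original cell count was 2405292 ÷ 0.796 ≈ 3021724.

3021724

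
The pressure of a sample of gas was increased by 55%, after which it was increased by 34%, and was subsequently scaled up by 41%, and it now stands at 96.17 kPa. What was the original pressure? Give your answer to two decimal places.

Undoing the 41% increase: 96.17 ÷ 1.41 ≈ 68.205674.
Undoing the 34% increase: 68.205674 ÷ 1.34 ≈ 50.899757.
Undoing the 55% increase: 50.899757 ÷ 1.55 ≈ 32.84 kPa.

32.84 kPa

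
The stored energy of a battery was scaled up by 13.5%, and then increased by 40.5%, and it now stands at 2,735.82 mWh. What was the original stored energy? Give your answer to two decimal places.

1,715.60 mWh

Undoing the 40.5% increase: 2,735.82 ÷ 1.405 ≈ 1947.202847.
Undoing the 13.5% increase: 1947.202847 ÷ 1.135 ≈ 1,715.60 mWh.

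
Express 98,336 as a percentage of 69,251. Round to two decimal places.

142.00%

98,336 ÷ 69,251 ≈ 142.00%.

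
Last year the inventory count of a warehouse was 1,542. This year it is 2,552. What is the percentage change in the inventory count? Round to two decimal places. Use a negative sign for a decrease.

65.50%

Change: 2,552 − 1,542 = 1,010.
Relative to the original: 1,010 ÷ 1,542 ≈ 65.50%.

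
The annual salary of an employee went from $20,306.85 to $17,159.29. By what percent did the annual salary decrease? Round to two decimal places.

15.50%

Change: $17,159.29 − $20,306.85 = -$3,147.56.
Relative to the original: -$3,147.56 ÷ $20,306.85 ≈ -15.50%.
So the annual salary decreased by 15.50%.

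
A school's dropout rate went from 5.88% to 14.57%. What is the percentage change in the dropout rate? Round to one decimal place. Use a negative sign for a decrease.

The change is 14.57 − 5.88 = 8.69 percentage points.
Relative to the original 5.88%, that is 8.69 ÷ 5.88 ≈ 147.8%.

147.8%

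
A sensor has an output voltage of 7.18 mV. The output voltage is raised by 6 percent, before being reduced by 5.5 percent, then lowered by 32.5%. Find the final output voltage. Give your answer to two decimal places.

4.85 mV

Each change multiplies by a factor: 1.06 × 0.945 × 0.675 = 0.6761475.
7.18 × 0.6761475 = 4.85473905 ≈ 4.85.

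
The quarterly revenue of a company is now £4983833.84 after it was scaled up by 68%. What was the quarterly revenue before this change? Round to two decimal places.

The overall multiplier applied was 1.68.
So the original quarterly revenue was £4983833.84 ÷ 1.68 ≈ £2966567.76.

£2966567.76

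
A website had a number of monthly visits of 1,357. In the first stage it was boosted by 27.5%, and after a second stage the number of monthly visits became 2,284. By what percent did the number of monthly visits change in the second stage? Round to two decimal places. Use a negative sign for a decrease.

32.01%

After the first stage: 1,357 × 1.275 = 1730.175.
Second-stage multiplier: 2,284 ÷ 1730.175 ≈ 1.320098.
That is a change of 32.01%.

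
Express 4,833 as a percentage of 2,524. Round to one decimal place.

4,833 ÷ 2,524 ≈ 191.5%.

191.5%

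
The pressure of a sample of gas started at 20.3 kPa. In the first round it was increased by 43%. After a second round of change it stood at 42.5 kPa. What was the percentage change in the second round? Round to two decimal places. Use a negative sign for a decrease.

46.41%

After the first round: 20.3 × 1.43 = 29.029.
Second-round multiplier: 42.5 ÷ 29.029 ≈ 1.464053.
That is a change of 46.41%.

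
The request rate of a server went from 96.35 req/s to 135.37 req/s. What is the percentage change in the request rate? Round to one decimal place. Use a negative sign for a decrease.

Change: 135.37 − 96.35 = 39.02.
Relative to the original: 39.02 ÷ 96.35 ≈ 40.5%.

40.5%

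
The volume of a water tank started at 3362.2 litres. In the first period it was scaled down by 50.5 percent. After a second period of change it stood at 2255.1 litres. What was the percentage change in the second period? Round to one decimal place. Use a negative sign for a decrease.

35.5%

After the first period: 3362.2 × 0.495 = 1664.289.
Second-period multiplier: 2255.1 ÷ 1664.289 ≈ 1.35499.
That is a change of 35.5%.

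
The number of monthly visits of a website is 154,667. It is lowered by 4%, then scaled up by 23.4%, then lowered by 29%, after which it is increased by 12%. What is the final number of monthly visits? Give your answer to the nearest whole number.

145,700

Each change multiplies by a factor: 0.96 × 1.234 × 0.71 × 1.12 = 0.942025728.
154,667 × 0.942025728 = 145700.293272576 ≈ 145,700.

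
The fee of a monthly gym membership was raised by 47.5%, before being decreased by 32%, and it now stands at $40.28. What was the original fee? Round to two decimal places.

The overall multiplier applied was 1.475 × 0.68 = 1.003.
So the original fee was $40.28 ÷ 1.003 ≈ $40.16.

$40.16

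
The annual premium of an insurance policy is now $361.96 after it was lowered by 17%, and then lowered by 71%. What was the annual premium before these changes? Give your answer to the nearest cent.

$1,503.78

Undoing the 71% decrease: $361.96 ÷ 0.29 ≈ $1248.137931.
Undoing the 17% decrease: $1248.137931 ÷ 0.83 ≈ $1,503.78.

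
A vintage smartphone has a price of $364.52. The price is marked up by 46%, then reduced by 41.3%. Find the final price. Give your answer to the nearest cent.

Each change multiplies by a factor: 1.46 × 0.587 = 0.85702.
$364.52 × 0.85702 = $312.4009304 ≈ $312.40.

$312.40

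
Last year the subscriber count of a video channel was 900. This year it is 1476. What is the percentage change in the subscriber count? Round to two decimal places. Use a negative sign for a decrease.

Change: 1476 − 900 = 576.
Relative to the original: 576 ÷ 900 = 64.00%.

64.00%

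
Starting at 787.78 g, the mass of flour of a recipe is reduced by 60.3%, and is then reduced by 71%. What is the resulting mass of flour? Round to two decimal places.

90.70 g

Apply the 60.3% decrease: 787.78 × 0.397 = 312.74866.
Apply the 71% decrease: 312.74866 × 0.29 = 90.6971114 ≈ 90.70.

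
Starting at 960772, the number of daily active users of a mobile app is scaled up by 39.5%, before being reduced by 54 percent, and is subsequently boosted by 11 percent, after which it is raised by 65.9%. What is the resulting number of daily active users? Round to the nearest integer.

1135329

Each change multiplies by a factor: 1.395 × 0.46 × 1.11 × 1.659 = 1.181684133.
960772 × 1.181684133 = 1135329.027830676 ≈ 1135329.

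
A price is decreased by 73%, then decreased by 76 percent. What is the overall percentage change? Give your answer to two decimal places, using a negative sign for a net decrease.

The combined multiplier is 0.27 × 0.24 = 0.0648.
That corresponds to a decrease of 93.52%.

-93.52%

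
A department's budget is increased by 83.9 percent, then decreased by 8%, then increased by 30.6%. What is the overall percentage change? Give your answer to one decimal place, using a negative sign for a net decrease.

The combined multiplier is 1.839 × 0.92 × 1.306 = 2.20959528.
That corresponds to an increase of 121.0%.

121.0%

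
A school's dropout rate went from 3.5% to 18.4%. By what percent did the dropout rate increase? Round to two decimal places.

425.71%

The change is 18.4 − 3.5 = 14.9 percentage points.
Relative to the original 3.5%, that is 14.9 ÷ 3.5 ≈ 425.71%.
So the dropout rate rose by 425.71%.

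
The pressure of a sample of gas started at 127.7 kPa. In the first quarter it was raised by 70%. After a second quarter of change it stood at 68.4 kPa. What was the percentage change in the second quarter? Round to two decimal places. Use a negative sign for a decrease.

After the first quarter: 127.7 × 1.7 = 217.09.
Second-quarter multiplier: 68.4 ÷ 217.09 ≈ 0.315077.
That is a change of -68.49%.

-68.49%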